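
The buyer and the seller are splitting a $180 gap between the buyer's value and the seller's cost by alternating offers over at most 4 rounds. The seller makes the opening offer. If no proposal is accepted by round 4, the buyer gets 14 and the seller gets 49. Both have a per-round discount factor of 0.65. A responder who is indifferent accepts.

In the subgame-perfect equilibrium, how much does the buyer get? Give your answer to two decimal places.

76.93

Round 4 (the buyer proposes): the seller gets 49 if talks fail, so the buyer offers 49 and keeps 131.
Round 3 (the seller proposes): the buyer can get 131 next round, worth 0.65 × 131 = 85.15 now, so the seller offers 85.15, keeping 94.85.
Round 2 (the buyer proposes): the seller can get 94.85 next round, worth 0.65 × 94.85 = 61.6525 now. The buyer offers 61.6525 and keeps 180 − 61.6525 = 118.3475.
Round 1 (the seller proposes): the buyer can get 118.3475 next round, worth 0.65 × 118.3475 = 76.925875 now. The seller offers 76.925875 and keeps 180 − 76.925875 = 103.074125.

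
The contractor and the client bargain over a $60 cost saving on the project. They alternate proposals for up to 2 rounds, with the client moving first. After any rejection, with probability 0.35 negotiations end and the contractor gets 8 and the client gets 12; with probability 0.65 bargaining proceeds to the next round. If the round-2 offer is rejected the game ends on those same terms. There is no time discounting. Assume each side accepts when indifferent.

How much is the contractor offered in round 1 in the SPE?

34

Round 2 (the contractor proposes): the client gets 12 if talks fail, so the contractor offers 12 and keeps 48.
Round 1 (the client proposes): rejecting gives the contractor an expected 0.65 × 48 + 0.35 × 8 = 34, so the client offers 34, keeping 26.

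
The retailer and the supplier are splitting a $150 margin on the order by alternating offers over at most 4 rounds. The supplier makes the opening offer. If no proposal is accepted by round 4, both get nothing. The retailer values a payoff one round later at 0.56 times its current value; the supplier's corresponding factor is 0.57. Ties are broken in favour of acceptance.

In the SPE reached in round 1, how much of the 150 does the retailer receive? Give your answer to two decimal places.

Round 4 (the retailer proposes): rejection yields 0 for the supplier; the retailer offers 0 and keeps 150.
Round 3 (the supplier proposes): the retailer can get 150 next round, worth 0.56 × 150 = 84 now; the supplier offers that and keeps 66.
Round 2 (the retailer proposes): the supplier can get 66 next round, worth 0.57 × 66 = 37.62 now; the retailer offers that and keeps 112.38.
Round 1 (the supplier proposes): the retailer can get 112.38 next round, worth 0.56 × 112.38 = 62.9328 now. The supplier offers 62.9328 and keeps 150 − 62.9328 = 87.0672.

62.93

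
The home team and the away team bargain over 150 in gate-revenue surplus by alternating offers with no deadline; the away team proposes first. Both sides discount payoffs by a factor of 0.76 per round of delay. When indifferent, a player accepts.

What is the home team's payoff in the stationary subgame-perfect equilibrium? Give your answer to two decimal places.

64.77

Let x be the away team's share when the away team proposes and y be the home team's share when the home team proposes.
The home team accepts iff offered ≥ 0.76·y, so x = 150 − 0.76y. Symmetrically y = 150 − 0.76x.
Substituting: x = 150 − 0.76(150 − 0.76x), giving x(1 − 0.76·0.76) = 150(1 − 0.76).
So x = 150 × 0.24 / 0.4224 ≈ 85.2273, and the home team receives 150 − x ≈ 64.7727.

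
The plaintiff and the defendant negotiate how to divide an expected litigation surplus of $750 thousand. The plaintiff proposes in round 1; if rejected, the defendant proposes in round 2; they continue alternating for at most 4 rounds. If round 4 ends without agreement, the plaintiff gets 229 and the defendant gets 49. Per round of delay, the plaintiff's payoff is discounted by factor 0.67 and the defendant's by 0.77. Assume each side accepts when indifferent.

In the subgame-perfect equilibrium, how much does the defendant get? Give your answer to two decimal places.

397.54

Round 4 (the defendant proposes): the plaintiff gets 229 if talks fail, so the defendant offers 229 and keeps 521.
Round 3 (the plaintiff proposes): the defendant can get 521 next round, worth 0.77 × 521 = 401.17 now. The plaintiff offers 401.17 and keeps 750 − 401.17 = 348.83.
Round 2 (the defendant proposes): the plaintiff can get 348.83 next round, worth 0.67 × 348.83 = 233.7161 now. The defendant offers 233.7161 and keeps 750 − 233.7161 = 516.2839.
Round 1 (the plaintiff proposes): the defendant can get 516.2839 next round, worth 0.77 × 516.2839 = 397.538603 now, so the plaintiff offers 397.538603, keeping 352.461397.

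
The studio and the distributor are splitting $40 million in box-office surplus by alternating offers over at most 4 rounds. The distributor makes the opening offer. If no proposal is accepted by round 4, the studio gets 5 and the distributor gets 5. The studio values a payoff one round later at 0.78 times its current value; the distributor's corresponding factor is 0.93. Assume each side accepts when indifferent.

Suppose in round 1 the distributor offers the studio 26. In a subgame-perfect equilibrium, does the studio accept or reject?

Accept

Work out the studio's continuation value if the offer is rejected.
Round 4 (the studio proposes): the distributor gets 5 if talks fail, so the studio offers 5 and keeps 35.
Round 3 (the distributor proposes): the studio can get 35 next round, worth 0.78 × 35 = 27.3 now. The distributor offers 27.3 and keeps 40 − 27.3 = 12.7.
Round 2 (the studio proposes): the distributor can get 12.7 next round, worth 0.93 × 12.7 = 11.811 now, so the studio offers 11.811, keeping 28.189.
So by rejecting in round 1, the studio gets 28.189 next round, worth 0.78 × 28.189 = 21.98742 now.
Offer 26 ≥ 21.98742, so the studio accepts.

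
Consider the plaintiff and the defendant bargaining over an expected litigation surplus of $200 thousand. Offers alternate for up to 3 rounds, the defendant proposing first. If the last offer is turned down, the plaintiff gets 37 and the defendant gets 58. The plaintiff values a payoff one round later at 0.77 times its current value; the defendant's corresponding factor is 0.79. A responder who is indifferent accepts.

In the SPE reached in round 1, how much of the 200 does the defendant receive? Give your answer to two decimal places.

145.15

Round 3 (the defendant proposes): the plaintiff gets 37 if talks fail, so the defendant offers 37 and keeps 163.
Round 2 (the plaintiff proposes): the defendant can get 163 next round, worth 0.79 × 163 = 128.77 now; the plaintiff offers that and keeps 71.23.
Round 1 (the defendant proposes): the plaintiff can get 71.23 next round, worth 0.77 × 71.23 = 54.8471 now; the defendant offers that and keeps 145.1529.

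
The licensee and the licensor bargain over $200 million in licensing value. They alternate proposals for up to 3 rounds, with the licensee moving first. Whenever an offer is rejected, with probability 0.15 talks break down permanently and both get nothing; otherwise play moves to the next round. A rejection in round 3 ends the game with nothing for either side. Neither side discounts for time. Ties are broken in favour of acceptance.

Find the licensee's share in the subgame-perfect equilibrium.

174.5

Round 3 (the licensee proposes): the licensor will accept anything ≥ 0, so the licensee offers 0 and keeps 200.
Round 2 (the licensor proposes): rejecting gives the licensee an expected 0.85 × 200 = 170, so the licensor offers 170, keeping 30.
Round 1 (the licensee proposes): rejecting gives the licensor an expected 0.85 × 30 = 25.5; the licensee offers that and keeps 174.5.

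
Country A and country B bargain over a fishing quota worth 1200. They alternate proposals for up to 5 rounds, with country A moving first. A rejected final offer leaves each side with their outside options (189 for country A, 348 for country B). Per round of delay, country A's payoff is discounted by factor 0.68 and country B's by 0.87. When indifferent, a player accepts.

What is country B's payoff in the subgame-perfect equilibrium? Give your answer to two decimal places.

Round 5 (country A proposes): country B gets 348 if talks fail, so country A offers 348 and keeps 852.
Round 4 (country B proposes): country A can get 852 next round, worth 0.68 × 852 = 579.36 now; country B offers that and keeps 620.64.
Round 3 (country A proposes): country B can get 620.64 next round, worth 0.87 × 620.64 = 539.9568 now, so country A offers 539.9568, keeping 660.0432.
Round 2 (country B proposes): country A can get 660.0432 next round, worth 0.68 × 660.0432 = 448.829376 now. Country B offers 448.829376 and keeps 1200 − 448.829376 = 751.170624.
Round 1 (country A proposes): country B can get 751.170624 next round, worth 0.87 × 751.170624 = 653.51844288 now; country A offers that and keeps 546.48155712.

653.52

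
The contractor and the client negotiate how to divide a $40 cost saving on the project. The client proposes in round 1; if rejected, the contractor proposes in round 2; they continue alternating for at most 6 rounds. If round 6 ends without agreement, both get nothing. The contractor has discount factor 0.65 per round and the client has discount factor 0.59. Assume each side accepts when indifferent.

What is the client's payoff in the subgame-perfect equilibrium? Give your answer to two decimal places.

Work backward from the last round.
Round 6 (the contractor proposes): the client will accept anything ≥ 0, so the contractor offers 0 and keeps 40.
Round 5 (the client proposes): the contractor can get 40 next round, worth 0.65 × 40 = 26 now, so the client offers 26, keeping 14.
Round 4 (the contractor proposes): the client can get 14 next round, worth 0.59 × 14 = 8.26 now. The contractor offers 8.26 and keeps 40 − 8.26 = 31.74.
Round 3 (the client proposes): the contractor can get 31.74 next round, worth 0.65 × 31.74 = 20.631 now; the client offers that and keeps 19.369.
Round 2 (the contractor proposes): the client can get 19.369 next round, worth 0.59 × 19.369 = 11.42771 now; the contractor offers that and keeps 28.57229.
Round 1 (the client proposes): the contractor can get 28.57229 next round, worth 0.65 × 28.57229 = 18.5719885 now. The client offers 18.5719885 and keeps 40 − 18.5719885 = 21.4280115.

21.43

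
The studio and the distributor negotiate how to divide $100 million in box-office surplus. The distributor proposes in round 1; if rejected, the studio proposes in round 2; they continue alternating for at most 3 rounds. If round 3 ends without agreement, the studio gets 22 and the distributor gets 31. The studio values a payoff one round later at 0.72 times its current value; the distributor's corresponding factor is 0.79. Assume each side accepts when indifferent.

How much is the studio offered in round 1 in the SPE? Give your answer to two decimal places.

27.63

Round 3 (the distributor proposes): the studio gets 22 if talks fail, so the distributor offers 22 and keeps 78.
Round 2 (the studio proposes): the distributor can get 78 next round, worth 0.79 × 78 = 61.62 now, so the studio offers 61.62, keeping 38.38.
Round 1 (the distributor proposes): the studio can get 38.38 next round, worth 0.72 × 38.38 = 27.6336 now, so the distributor offers 27.6336, keeping 72.3664.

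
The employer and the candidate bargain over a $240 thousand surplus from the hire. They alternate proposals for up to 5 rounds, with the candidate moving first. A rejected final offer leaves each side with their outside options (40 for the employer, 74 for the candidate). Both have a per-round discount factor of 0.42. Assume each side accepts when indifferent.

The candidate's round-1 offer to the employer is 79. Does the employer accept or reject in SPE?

Work out the employer's continuation value if the offer is rejected.
Round 5 (the candidate proposes): the employer gets 40 if talks fail, so the candidate offers 40 and keeps 200.
Round 4 (the employer proposes): the candidate can get 200 next round, worth 0.42 × 200 = 84 now. The employer offers 84 and keeps 240 − 84 = 156.
Round 3 (the candidate proposes): the employer can get 156 next round, worth 0.42 × 156 = 65.52 now; the candidate offers that and keeps 174.48.
Round 2 (the employer proposes): the candidate can get 174.48 next round, worth 0.42 × 174.48 = 73.2816 now; the employer offers that and keeps 166.7184.
So by rejecting in round 1, the employer gets 166.7184 next round, worth 0.42 × 166.7184 = 70.021728 now.
Offer 79 ≥ 70.021728, so the employer accepts.

Accept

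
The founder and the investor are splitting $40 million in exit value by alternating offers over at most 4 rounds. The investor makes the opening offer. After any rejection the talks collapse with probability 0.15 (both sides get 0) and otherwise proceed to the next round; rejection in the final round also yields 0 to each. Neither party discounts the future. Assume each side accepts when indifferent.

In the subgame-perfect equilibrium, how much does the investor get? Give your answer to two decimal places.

10.34

Round 4 (the founder proposes): the investor will accept anything ≥ 0, so the founder offers 0 and keeps 40.
Round 3 (the investor proposes): rejecting gives the founder an expected 0.85 × 40 = 34, so the investor offers 34, keeping 6.
Round 2 (the founder proposes): rejecting gives the investor an expected 0.85 × 6 = 5.1, so the founder offers 5.1, keeping 34.9.
Round 1 (the investor proposes): rejecting gives the founder an expected 0.85 × 34.9 = 29.665. The investor offers 29.665 and keeps 40 − 29.665 = 10.335.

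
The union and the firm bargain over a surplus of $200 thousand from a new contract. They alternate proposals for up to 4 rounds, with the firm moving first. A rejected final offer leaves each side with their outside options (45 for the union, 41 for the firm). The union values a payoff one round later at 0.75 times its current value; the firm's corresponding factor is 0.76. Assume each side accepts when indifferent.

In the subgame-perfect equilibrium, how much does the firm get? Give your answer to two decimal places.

96.03

Round 4 (the union proposes): the firm gets 41 if talks fail, so the union offers 41 and keeps 159.
Round 3 (the firm proposes): the union can get 159 next round, worth 0.75 × 159 = 119.25 now. The firm offers 119.25 and keeps 200 − 119.25 = 80.75.
Round 2 (the union proposes): the firm can get 80.75 next round, worth 0.76 × 80.75 = 61.37 now. The union offers 61.37 and keeps 200 − 61.37 = 138.63.
Round 1 (the firm proposes): the union can get 138.63 next round, worth 0.75 × 138.63 = 103.9725 now. The firm offers 103.9725 and keeps 200 − 103.9725 = 96.0275.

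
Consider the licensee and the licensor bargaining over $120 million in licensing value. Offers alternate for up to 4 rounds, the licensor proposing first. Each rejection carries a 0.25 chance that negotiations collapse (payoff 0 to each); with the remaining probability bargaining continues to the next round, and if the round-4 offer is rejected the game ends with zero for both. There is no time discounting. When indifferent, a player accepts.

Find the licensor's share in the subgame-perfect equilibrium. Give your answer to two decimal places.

By backward induction:
Round 4 (the licensee proposes): the licensor will accept anything ≥ 0, so the licensee offers 0 and keeps 120.
Round 3 (the licensor proposes): rejecting gives the licensee an expected 0.75 × 120 = 90, so the licensor offers 90, keeping 30.
Round 2 (the licensee proposes): rejecting gives the licensor an expected 0.75 × 30 = 22.5. The licensee offers 22.5 and keeps 120 − 22.5 = 97.5.
Round 1 (the licensor proposes): rejecting gives the licensee an expected 0.75 × 97.5 = 73.125. The licensor offers 73.125 and keeps 120 − 73.125 = 46.875.

46.88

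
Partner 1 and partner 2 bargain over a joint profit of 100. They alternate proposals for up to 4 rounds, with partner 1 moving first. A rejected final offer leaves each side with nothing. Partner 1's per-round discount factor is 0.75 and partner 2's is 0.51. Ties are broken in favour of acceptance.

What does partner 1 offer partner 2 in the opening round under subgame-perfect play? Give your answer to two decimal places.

32.26

Solve by backward induction from round 4.
Round 4 (partner 2 proposes): partner 1 will accept anything ≥ 0, so partner 2 offers 0 and keeps 100.
Round 3 (partner 1 proposes): partner 2 can get 100 next round, worth 0.51 × 100 = 51 now, so partner 1 offers 51, keeping 49.
Round 2 (partner 2 proposes): partner 1 can get 49 next round, worth 0.75 × 49 = 36.75 now; partner 2 offers that and keeps 63.25.
Round 1 (partner 1 proposes): partner 2 can get 63.25 next round, worth 0.51 × 63.25 = 32.2575 now. Partner 1 offers 32.2575 and keeps 100 − 32.2575 = 67.7425.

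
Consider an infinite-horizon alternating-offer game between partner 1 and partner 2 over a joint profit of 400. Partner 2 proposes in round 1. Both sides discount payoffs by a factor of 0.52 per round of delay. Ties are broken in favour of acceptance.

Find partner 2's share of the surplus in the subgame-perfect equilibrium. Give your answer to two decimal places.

263.16

When partner 2 proposes, partner 1 accepts any offer worth at least 0.52 times what partner 1 would get by proposing next round; and vice versa.
This gives x = 400 − 0.52y and y = 400 − 0.52x, where x and y are each side's share when it proposes.
Hence (1 − 0.52·0.52)x = 400(1 − 0.52), i.e. 0.7296·x = 192.
x ≈ 263.1579; partner 1's share is 400 − x ≈ 136.8421.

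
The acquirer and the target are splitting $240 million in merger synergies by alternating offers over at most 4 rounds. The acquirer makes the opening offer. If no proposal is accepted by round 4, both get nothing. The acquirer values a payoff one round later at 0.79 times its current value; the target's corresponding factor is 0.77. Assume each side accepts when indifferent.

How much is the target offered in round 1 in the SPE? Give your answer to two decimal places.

151.22

Round 4 (the target proposes): rejection yields 0 for the acquirer; the target offers 0 and keeps 240.
Round 3 (the acquirer proposes): the target can get 240 next round, worth 0.77 × 240 = 184.8 now, so the acquirer offers 184.8, keeping 55.2.
Round 2 (the target proposes): the acquirer can get 55.2 next round, worth 0.79 × 55.2 = 43.608 now; the target offers that and keeps 196.392.
Round 1 (the acquirer proposes): the target can get 196.392 next round, worth 0.77 × 196.392 = 151.22184 now; the acquirer offers that and keeps 88.77816.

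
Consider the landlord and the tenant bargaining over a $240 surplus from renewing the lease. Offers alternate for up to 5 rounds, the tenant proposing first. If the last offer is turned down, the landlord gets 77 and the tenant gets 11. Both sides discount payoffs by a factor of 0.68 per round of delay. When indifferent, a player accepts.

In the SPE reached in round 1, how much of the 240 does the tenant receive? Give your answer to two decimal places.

Round 5 (the tenant proposes): the landlord gets 77 if talks fail, so the tenant offers 77 and keeps 163.
Round 4 (the landlord proposes): the tenant can get 163 next round, worth 0.68 × 163 = 110.84 now; the landlord offers that and keeps 129.16.
Round 3 (the tenant proposes): the landlord can get 129.16 next round, worth 0.68 × 129.16 = 87.8288 now. The tenant offers 87.8288 and keeps 240 − 87.8288 = 152.1712.
Round 2 (the landlord proposes): the tenant can get 152.1712 next round, worth 0.68 × 152.1712 = 103.476416 now, so the landlord offers 103.476416, keeping 136.523584.
Round 1 (the tenant proposes): the landlord can get 136.523584 next round, worth 0.68 × 136.523584 = 92.83603712 now. The tenant offers 92.83603712 and keeps 240 − 92.83603712 = 147.16396288.

147.16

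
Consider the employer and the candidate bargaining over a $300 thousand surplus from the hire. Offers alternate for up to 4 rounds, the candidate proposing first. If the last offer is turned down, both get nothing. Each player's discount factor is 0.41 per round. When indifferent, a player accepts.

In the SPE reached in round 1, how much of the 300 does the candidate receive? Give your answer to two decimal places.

206.75

Round 4 (the employer proposes): rejection yields 0 for the candidate; the employer offers 0 and keeps 300.
Round 3 (the candidate proposes): the employer can get 300 next round, worth 0.41 × 300 = 123 now, so the candidate offers 123, keeping 177.
Round 2 (the employer proposes): the candidate can get 177 next round, worth 0.41 × 177 = 72.57 now. The employer offers 72.57 and keeps 300 − 72.57 = 227.43.
Round 1 (the candidate proposes): the employer can get 227.43 next round, worth 0.41 × 227.43 = 93.2463 now; the candidate offers that and keeps 206.7537.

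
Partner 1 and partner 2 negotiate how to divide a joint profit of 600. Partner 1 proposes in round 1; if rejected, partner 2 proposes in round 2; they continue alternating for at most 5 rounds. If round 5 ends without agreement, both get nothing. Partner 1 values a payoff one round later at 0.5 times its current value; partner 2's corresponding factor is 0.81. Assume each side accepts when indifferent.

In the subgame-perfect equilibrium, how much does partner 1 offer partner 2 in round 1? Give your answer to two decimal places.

Round 5 (partner 1 proposes): rejection yields 0 for partner 2; partner 1 offers 0 and keeps 600.
Round 4 (partner 2 proposes): partner 1 can get 600 next round, worth 0.5 × 600 = 300 now. Partner 2 offers 300 and keeps 600 − 300 = 300.
Round 3 (partner 1 proposes): partner 2 can get 300 next round, worth 0.81 × 300 = 243 now. Partner 1 offers 243 and keeps 600 − 243 = 357.
Round 2 (partner 2 proposes): partner 1 can get 357 next round, worth 0.5 × 357 = 178.5 now, so partner 2 offers 178.5, keeping 421.5.
Round 1 (partner 1 proposes): partner 2 can get 421.5 next round, worth 0.81 × 421.5 = 341.415 now, so partner 1 offers 341.415, keeping 258.585.

341.42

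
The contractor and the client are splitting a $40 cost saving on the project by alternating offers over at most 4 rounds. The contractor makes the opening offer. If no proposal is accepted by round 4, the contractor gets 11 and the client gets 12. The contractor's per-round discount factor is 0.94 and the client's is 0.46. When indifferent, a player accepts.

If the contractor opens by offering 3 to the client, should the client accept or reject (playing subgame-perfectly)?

Reject

Round 4 (the client proposes): the contractor gets 11 if talks fail, so the client offers 11 and keeps 29.
Round 3 (the contractor proposes): the client can get 29 next round, worth 0.46 × 29 = 13.34 now. The contractor offers 13.34 and keeps 40 − 13.34 = 26.66.
Round 2 (the client proposes): the contractor can get 26.66 next round, worth 0.94 × 26.66 = 25.0604 now, so the client offers 25.0604, keeping 14.9396.
So by rejecting in round 1, the client gets 14.9396 next round, worth 0.46 × 14.9396 = 6.872216 now.
Offer 3 < 6.872216, so the client rejects.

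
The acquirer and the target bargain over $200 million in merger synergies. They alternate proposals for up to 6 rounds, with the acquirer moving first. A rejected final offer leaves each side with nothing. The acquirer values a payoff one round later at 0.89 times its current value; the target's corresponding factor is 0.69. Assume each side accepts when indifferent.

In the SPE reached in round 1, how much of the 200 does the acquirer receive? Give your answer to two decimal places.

123.46

Round 6 (the target proposes): the acquirer will accept anything ≥ 0, so the target offers 0 and keeps 200.
Round 5 (the acquirer proposes): the target can get 200 next round, worth 0.69 × 200 = 138 now, so the acquirer offers 138, keeping 62.
Round 4 (the target proposes): the acquirer can get 62 next round, worth 0.89 × 62 = 55.18 now; the target offers that and keeps 144.82.
Round 3 (the acquirer proposes): the target can get 144.82 next round, worth 0.69 × 144.82 = 99.9258 now, so the acquirer offers 99.9258, keeping 100.0742.
Round 2 (the target proposes): the acquirer can get 100.0742 next round, worth 0.89 × 100.0742 = 89.066038 now. The target offers 89.066038 and keeps 200 − 89.066038 = 110.933962.
Round 1 (the acquirer proposes): the target can get 110.933962 next round, worth 0.69 × 110.933962 = 76.54443378 now. The acquirer offers 76.54443378 and keeps 200 − 76.54443378 = 123.45556622.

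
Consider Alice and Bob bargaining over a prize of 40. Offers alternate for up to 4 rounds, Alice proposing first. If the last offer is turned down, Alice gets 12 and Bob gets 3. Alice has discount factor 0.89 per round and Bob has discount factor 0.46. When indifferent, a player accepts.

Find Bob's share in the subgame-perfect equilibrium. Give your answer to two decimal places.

Round 4 (Bob proposes): Alice gets 12 if talks fail, so Bob offers 12 and keeps 28.
Round 3 (Alice proposes): Bob can get 28 next round, worth 0.46 × 28 = 12.88 now, so Alice offers 12.88, keeping 27.12.
Round 2 (Bob proposes): Alice can get 27.12 next round, worth 0.89 × 27.12 = 24.1368 now, so Bob offers 24.1368, keeping 15.8632.
Round 1 (Alice proposes): Bob can get 15.8632 next round, worth 0.46 × 15.8632 = 7.297072 now; Alice offers that and keeps 32.702928.

7.30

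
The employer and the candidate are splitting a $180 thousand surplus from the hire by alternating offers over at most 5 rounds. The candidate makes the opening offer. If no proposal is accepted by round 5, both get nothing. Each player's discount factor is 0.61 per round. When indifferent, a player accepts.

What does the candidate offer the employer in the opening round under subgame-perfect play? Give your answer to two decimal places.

Work backward from the last round.
Round 5 (the candidate proposes): rejection yields 0 for the employer; the candidate offers 0 and keeps 180.
Round 4 (the employer proposes): the candidate can get 180 next round, worth 0.61 × 180 = 109.8 now; the employer offers that and keeps 70.2.
Round 3 (the candidate proposes): the employer can get 70.2 next round, worth 0.61 × 70.2 = 42.822 now; the candidate offers that and keeps 137.178.
Round 2 (the employer proposes): the candidate can get 137.178 next round, worth 0.61 × 137.178 = 83.67858 now, so the employer offers 83.67858, keeping 96.32142.
Round 1 (the candidate proposes): the employer can get 96.32142 next round, worth 0.61 × 96.32142 = 58.7560662 now, so the candidate offers 58.7560662, keeping 121.2439338.

58.76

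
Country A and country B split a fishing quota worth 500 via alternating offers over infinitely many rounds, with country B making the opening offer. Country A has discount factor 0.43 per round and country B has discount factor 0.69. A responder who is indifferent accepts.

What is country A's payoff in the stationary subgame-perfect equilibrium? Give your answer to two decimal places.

94.77

When country B proposes, country A accepts any offer worth at least 0.43 times what country A would get by proposing next round; and vice versa.
This gives x = 500 − 0.43y and y = 500 − 0.69x, where x and y are each side's share when it proposes.
Hence (1 − 0.43·0.69)x = 500(1 − 0.43), i.e. 0.7033·x = 285.
x ≈ 405.2325; country A's share is 500 − x ≈ 94.7675.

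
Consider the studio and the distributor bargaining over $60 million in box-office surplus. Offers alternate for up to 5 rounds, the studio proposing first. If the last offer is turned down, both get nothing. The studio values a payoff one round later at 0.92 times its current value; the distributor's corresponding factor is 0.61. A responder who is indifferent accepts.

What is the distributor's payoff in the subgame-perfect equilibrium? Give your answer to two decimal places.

4.57

Round 5 (the studio proposes): rejection yields 0 for the distributor; the studio offers 0 and keeps 60.
Round 4 (the distributor proposes): the studio can get 60 next round, worth 0.92 × 60 = 55.2 now. The distributor offers 55.2 and keeps 60 − 55.2 = 4.8.
Round 3 (the studio proposes): the distributor can get 4.8 next round, worth 0.61 × 4.8 = 2.928 now, so the studio offers 2.928, keeping 57.072.
Round 2 (the distributor proposes): the studio can get 57.072 next round, worth 0.92 × 57.072 = 52.50624 now. The distributor offers 52.50624 and keeps 60 − 52.50624 = 7.49376.
Round 1 (the studio proposes): the distributor can get 7.49376 next round, worth 0.61 × 7.49376 = 4.5711936 now; the studio offers that and keeps 55.4288064.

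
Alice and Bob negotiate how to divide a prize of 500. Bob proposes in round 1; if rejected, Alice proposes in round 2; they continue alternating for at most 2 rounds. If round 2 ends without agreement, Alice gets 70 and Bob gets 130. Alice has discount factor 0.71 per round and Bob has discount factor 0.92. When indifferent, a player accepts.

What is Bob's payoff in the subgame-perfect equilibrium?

237.3

Round 2 (Alice proposes): Bob gets 130 if talks fail, so Alice offers 130 and keeps 370.
Round 1 (Bob proposes): Alice can get 370 next round, worth 0.71 × 370 = 262.7 now; Bob offers that and keeps 237.3.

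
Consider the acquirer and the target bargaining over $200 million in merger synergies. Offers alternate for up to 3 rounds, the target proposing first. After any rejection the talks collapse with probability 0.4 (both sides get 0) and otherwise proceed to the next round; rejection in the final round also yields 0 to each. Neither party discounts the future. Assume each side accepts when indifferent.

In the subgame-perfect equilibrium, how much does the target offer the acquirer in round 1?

48

Round 3 (the target proposes): rejection yields 0 for the acquirer; the target offers 0 and keeps 200.
Round 2 (the acquirer proposes): rejecting gives the target an expected 0.6 × 200 = 120; the acquirer offers that and keeps 80.
Round 1 (the target proposes): rejecting gives the acquirer an expected 0.6 × 80 = 48, so the target offers 48, keeping 152.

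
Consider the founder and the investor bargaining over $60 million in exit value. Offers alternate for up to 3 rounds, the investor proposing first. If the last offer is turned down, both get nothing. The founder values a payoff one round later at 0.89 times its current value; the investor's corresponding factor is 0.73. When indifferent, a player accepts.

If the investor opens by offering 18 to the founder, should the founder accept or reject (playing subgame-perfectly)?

Accept

Round 3 (the investor proposes): rejection yields 0 for the founder; the investor offers 0 and keeps 60.
Round 2 (the founder proposes): the investor can get 60 next round, worth 0.73 × 60 = 43.8 now; the founder offers that and keeps 16.2.
So by rejecting in round 1, the founder gets 16.2 next round, worth 0.89 × 16.2 = 14.418 now.
Offer 18 ≥ 14.418, so the founder accepts.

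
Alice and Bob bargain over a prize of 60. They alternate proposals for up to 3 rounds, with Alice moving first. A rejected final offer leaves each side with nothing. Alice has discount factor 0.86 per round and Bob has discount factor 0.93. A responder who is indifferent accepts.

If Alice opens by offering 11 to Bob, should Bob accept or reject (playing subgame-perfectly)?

Round 3 (Alice proposes): rejection yields 0 for Bob; Alice offers 0 and keeps 60.
Round 2 (Bob proposes): Alice can get 60 next round, worth 0.86 × 60 = 51.6 now, so Bob offers 51.6, keeping 8.4.
So by rejecting in round 1, Bob gets 8.4 next round, worth 0.93 × 8.4 = 7.812 now.
Offer 11 ≥ 7.812, so Bob accepts.

Accept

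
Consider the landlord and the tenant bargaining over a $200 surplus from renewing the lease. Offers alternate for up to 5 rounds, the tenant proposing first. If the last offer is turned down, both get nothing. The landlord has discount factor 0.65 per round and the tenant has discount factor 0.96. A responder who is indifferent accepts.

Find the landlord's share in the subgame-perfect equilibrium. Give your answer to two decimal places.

Work backward from the last round.
Round 5 (the tenant proposes): the landlord will accept anything ≥ 0, so the tenant offers 0 and keeps 200.
Round 4 (the landlord proposes): the tenant can get 200 next round, worth 0.96 × 200 = 192 now. The landlord offers 192 and keeps 200 − 192 = 8.
Round 3 (the tenant proposes): the landlord can get 8 next round, worth 0.65 × 8 = 5.2 now; the tenant offers that and keeps 194.8.
Round 2 (the landlord proposes): the tenant can get 194.8 next round, worth 0.96 × 194.8 = 187.008 now; the landlord offers that and keeps 12.992.
Round 1 (the tenant proposes): the landlord can get 12.992 next round, worth 0.65 × 12.992 = 8.4448 now, so the tenant offers 8.4448, keeping 191.5552.

8.44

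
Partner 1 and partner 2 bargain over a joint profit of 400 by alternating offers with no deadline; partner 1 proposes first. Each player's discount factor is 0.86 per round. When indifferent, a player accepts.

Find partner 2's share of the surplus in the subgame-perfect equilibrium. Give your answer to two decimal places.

When partner 1 proposes, partner 2 accepts any offer worth at least 0.86 times what partner 2 would get by proposing next round; and vice versa.
This gives x = 400 − 0.86y and y = 400 − 0.86x, where x and y are each side's share when it proposes.
Hence (1 − 0.86·0.86)x = 400(1 − 0.86), i.e. 0.2604·x = 56.
x ≈ 215.0538; partner 2's share is 400 − x ≈ 184.9462.

184.95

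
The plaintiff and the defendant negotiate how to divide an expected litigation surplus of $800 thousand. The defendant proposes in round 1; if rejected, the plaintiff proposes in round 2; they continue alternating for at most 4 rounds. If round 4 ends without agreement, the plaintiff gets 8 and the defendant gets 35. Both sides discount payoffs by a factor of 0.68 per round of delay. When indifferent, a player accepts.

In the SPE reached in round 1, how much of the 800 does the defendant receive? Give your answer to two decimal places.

385.38

Solve by backward induction from round 4.
Round 4 (the plaintiff proposes): the defendant gets 35 if talks fail, so the plaintiff offers 35 and keeps 765.
Round 3 (the defendant proposes): the plaintiff can get 765 next round, worth 0.68 × 765 = 520.2 now, so the defendant offers 520.2, keeping 279.8.
Round 2 (the plaintiff proposes): the defendant can get 279.8 next round, worth 0.68 × 279.8 = 190.264 now. The plaintiff offers 190.264 and keeps 800 − 190.264 = 609.736.
Round 1 (the defendant proposes): the plaintiff can get 609.736 next round, worth 0.68 × 609.736 = 414.62048 now, so the defendant offers 414.62048, keeping 385.37952.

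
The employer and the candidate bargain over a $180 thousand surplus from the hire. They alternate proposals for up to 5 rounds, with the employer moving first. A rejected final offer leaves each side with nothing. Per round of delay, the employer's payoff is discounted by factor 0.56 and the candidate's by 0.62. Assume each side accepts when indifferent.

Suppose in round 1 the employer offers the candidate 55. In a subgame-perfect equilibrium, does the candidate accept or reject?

Round 5 (the employer proposes): the candidate will accept anything ≥ 0, so the employer offers 0 and keeps 180.
Round 4 (the candidate proposes): the employer can get 180 next round, worth 0.56 × 180 = 100.8 now; the candidate offers that and keeps 79.2.
Round 3 (the employer proposes): the candidate can get 79.2 next round, worth 0.62 × 79.2 = 49.104 now; the employer offers that and keeps 130.896.
Round 2 (the candidate proposes): the employer can get 130.896 next round, worth 0.56 × 130.896 = 73.30176 now; the candidate offers that and keeps 106.69824.
So by rejecting in round 1, the candidate gets 106.69824 next round, worth 0.62 × 106.69824 = 66.1529088 now.
Offer 55 < 66.1529088, so the candidate rejects.

Reject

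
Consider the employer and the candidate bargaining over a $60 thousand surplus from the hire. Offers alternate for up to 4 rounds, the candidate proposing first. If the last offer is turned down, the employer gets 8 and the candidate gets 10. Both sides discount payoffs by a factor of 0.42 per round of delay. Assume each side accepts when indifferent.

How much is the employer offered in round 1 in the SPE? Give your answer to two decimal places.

Round 4 (the employer proposes): the candidate gets 10 if talks fail, so the employer offers 10 and keeps 50.
Round 3 (the candidate proposes): the employer can get 50 next round, worth 0.42 × 50 = 21 now, so the candidate offers 21, keeping 39.
Round 2 (the employer proposes): the candidate can get 39 next round, worth 0.42 × 39 = 16.38 now, so the employer offers 16.38, keeping 43.62.
Round 1 (the candidate proposes): the employer can get 43.62 next round, worth 0.42 × 43.62 = 18.3204 now. The candidate offers 18.3204 and keeps 60 − 18.3204 = 41.6796.

18.32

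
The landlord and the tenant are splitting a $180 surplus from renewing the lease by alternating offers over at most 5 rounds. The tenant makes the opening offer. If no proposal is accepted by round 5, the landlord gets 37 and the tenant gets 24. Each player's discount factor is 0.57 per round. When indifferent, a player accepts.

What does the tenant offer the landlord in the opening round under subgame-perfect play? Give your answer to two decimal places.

62.36

Round 5 (the tenant proposes): the landlord gets 37 if talks fail, so the tenant offers 37 and keeps 143.
Round 4 (the landlord proposes): the tenant can get 143 next round, worth 0.57 × 143 = 81.51 now; the landlord offers that and keeps 98.49.
Round 3 (the tenant proposes): the landlord can get 98.49 next round, worth 0.57 × 98.49 = 56.1393 now. The tenant offers 56.1393 and keeps 180 − 56.1393 = 123.8607.
Round 2 (the landlord proposes): the tenant can get 123.8607 next round, worth 0.57 × 123.8607 = 70.600599 now. The landlord offers 70.600599 and keeps 180 − 70.600599 = 109.399401.
Round 1 (the tenant proposes): the landlord can get 109.399401 next round, worth 0.57 × 109.399401 = 62.35765857 now; the tenant offers that and keeps 117.64234143.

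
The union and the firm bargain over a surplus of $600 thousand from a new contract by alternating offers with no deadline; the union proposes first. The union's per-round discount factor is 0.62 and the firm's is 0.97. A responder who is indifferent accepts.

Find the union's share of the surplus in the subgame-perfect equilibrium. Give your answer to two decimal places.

In a stationary SPE each proposer offers the other exactly their discounted continuation value.
If the union keeps x when proposing and the firm keeps y when proposing, then x = 600 − 0.97y and y = 600 − 0.62x.
Solving: x = 600(1 − 0.97) / (1 − 0.62·0.97) = 18 / 0.3986 ≈ 45.1581.
The firm gets 600 − 45.1581 ≈ 554.8419.

45.16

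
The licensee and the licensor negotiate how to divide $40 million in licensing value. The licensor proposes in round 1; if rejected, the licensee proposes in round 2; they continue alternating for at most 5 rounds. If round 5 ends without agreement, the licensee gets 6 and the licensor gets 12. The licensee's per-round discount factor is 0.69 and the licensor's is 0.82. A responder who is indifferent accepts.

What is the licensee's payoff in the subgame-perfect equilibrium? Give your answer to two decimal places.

9.70

Work backward from the last round.
Round 5 (the licensor proposes): the licensee gets 6 if talks fail, so the licensor offers 6 and keeps 34.
Round 4 (the licensee proposes): the licensor can get 34 next round, worth 0.82 × 34 = 27.88 now. The licensee offers 27.88 and keeps 40 − 27.88 = 12.12.
Round 3 (the licensor proposes): the licensee can get 12.12 next round, worth 0.69 × 12.12 = 8.3628 now. The licensor offers 8.3628 and keeps 40 − 8.3628 = 31.6372.
Round 2 (the licensee proposes): the licensor can get 31.6372 next round, worth 0.82 × 31.6372 = 25.942504 now; the licensee offers that and keeps 14.057496.
Round 1 (the licensor proposes): the licensee can get 14.057496 next round, worth 0.69 × 14.057496 = 9.69967224 now; the licensor offers that and keeps 30.30032776.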